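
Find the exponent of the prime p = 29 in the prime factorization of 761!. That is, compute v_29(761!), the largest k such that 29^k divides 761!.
v_29(761!) = 26

Legendre's formula: v_p(n!) = Σ_{k ≥ 1} ⌊n / p^k⌋. For p = 29, n = 761, the terms are:
  ⌊761/29^1⌋ = ⌊761/29⌋ = 26
(the next term ⌊761/29^2⌋ = 0, terminating the sum). Summing: v_29(761!) = 26 = 26.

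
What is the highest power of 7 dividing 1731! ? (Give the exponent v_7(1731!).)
v_7(1731!) = 287

Legendre's formula: v_p(n!) = Σ_{k ≥ 1} ⌊n / p^k⌋. For p = 7, n = 1731, the terms are:
  ⌊1731/7^1⌋ = ⌊1731/7⌋ = 247
  ⌊1731/7^2⌋ = ⌊1731/49⌋ = 35
  ⌊1731/7^3⌋ = ⌊1731/343⌋ = 5
(the next term ⌊1731/7^4⌋ = 0, terminating the sum). Summing: v_7(1731!) = 247 + 35 + 5 = 287.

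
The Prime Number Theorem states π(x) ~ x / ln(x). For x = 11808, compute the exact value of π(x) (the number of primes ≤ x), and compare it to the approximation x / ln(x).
π(11808) = 1415;  x/ln(x) ≈ 1259.31;  relative error ≈ 11.00%.

Directly count primes up to 11808: π(11808) = 1415. The PNT approximation gives 11808/ln(11808) ≈ 11808/9.37653 ≈ 1259.31. Relative error (π(x) − x/ln(x)) / π(x) ≈ 11.00%; the approximation is known to undercount slightly (Li(x) is a better estimate).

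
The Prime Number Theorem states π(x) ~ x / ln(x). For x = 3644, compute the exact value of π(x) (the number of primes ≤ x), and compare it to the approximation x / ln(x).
π(3644) = 510;  x/ln(x) ≈ 444.34;  relative error ≈ 12.87%.

Directly count primes up to 3644: π(3644) = 510. The PNT approximation gives 3644/ln(3644) ≈ 3644/8.20084 ≈ 444.34. Relative error (π(x) − x/ln(x)) / π(x) ≈ 12.87%; the approximation is known to undercount slightly (Li(x) is a better estimate).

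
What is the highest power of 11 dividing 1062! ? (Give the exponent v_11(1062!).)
v_11(1062!) = 104

Legendre's formula: v_p(n!) = Σ_{k ≥ 1} ⌊n / p^k⌋. For p = 11, n = 1062, the terms are:
  ⌊1062/11^1⌋ = ⌊1062/11⌋ = 96
  ⌊1062/11^2⌋ = ⌊1062/121⌋ = 8
(the next term ⌊1062/11^3⌋ = 0, terminating the sum). Summing: v_11(1062!) = 96 + 8 = 104.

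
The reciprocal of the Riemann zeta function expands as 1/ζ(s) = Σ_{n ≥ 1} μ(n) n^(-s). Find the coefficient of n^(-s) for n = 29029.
μ(29029) = 1

Factor n = 29029 = 7 · 11 · 13 · 29. μ(n) = 0 if any exponent ≥ 2 (not squarefree); otherwise μ(n) = (−1)^{ω(n)} where ω(n) is the number of distinct prime factors. Applying: μ(29029) = 1.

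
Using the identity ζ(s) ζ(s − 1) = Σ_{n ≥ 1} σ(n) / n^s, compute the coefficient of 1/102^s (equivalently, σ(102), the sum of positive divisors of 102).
σ(102) = 216

In the product (Σ m^0/m^s)(Σ k / k^s) = Σ (Σ_{d | n} d) / n^s, the coefficient of 1/n^s is σ(n) = Σ_{d | n} d. For n = 102, divisors are [1, 2, 3, 6, 17, 34, 51, 102]; summing: σ(102) = 216.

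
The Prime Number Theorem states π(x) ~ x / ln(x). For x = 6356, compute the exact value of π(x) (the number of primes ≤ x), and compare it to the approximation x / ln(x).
π(6356) = 827;  x/ln(x) ≈ 725.81;  relative error ≈ 12.24%.

Directly count primes up to 6356: π(6356) = 827. The PNT approximation gives 6356/ln(6356) ≈ 6356/8.75715 ≈ 725.81. Relative error (π(x) − x/ln(x)) / π(x) ≈ 12.24%; the approximation is known to undercount slightly (Li(x) is a better estimate).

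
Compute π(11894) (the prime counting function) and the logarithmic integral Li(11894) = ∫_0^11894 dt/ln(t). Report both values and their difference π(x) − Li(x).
π(11894) = 1424;  Li(11894) ≈ 1449.81;  π(x) − Li(x) ≈ -25.81.

Direct count of primes ≤ 11894 gives π(11894) = 1424. Numerical evaluation of the logarithmic integral gives Li(11894) ≈ 1449.81. The difference π(x) − Li(x) ≈ -25.81 is typically negative for small/moderate x (Li(x) overestimates), though Littlewood's theorem shows this sign changes infinitely often.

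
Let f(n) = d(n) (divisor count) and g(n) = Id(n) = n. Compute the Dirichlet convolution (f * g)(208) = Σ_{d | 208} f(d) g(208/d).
(d * Id)(208) = 855

Divisors of 208: [1, 2, 4, 8, 13, 16, 26, 52, 104, 208]. For each d | 208:
  d = 1: d(1) · Id(208/1) = 1 · 208 = 208
  d = 2: d(2) · Id(208/2) = 2 · 104 = 208
  d = 4: d(4) · Id(208/4) = 3 · 52 = 156
  d = 8: d(8) · Id(208/8) = 4 · 26 = 104
  d = 13: d(13) · Id(208/13) = 2 · 16 = 32
  d = 16: d(16) · Id(208/16) = 5 · 13 = 65
  d = 26: d(26) · Id(208/26) = 4 · 8 = 32
  d = 52: d(52) · Id(208/52) = 6 · 4 = 24
  d = 104: d(104) · Id(208/104) = 8 · 2 = 16
  d = 208: d(208) · Id(208/208) = 10 · 1 = 10
Summing: (d * Id)(208) = 208 + 208 + 156 + 104 + 32 + 65 + 32 + 24 + 16 + 10 = 855.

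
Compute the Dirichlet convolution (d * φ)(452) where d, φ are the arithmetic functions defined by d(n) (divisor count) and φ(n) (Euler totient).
(d * φ)(452) = 798

Divisors of 452: [1, 2, 4, 113, 226, 452]. For each d | 452:
  d = 1: d(1) · φ(452/1) = 1 · 224 = 224
  d = 2: d(2) · φ(452/2) = 2 · 112 = 224
  d = 4: d(4) · φ(452/4) = 3 · 112 = 336
  d = 113: d(113) · φ(452/113) = 2 · 2 = 4
  d = 226: d(226) · φ(452/226) = 4 · 1 = 4
  d = 452: d(452) · φ(452/452) = 6 · 1 = 6
Summing: (d * φ)(452) = 224 + 224 + 336 + 4 + 4 + 6 = 798.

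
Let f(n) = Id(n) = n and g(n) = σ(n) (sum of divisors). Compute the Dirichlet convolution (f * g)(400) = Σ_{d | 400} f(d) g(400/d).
(Id * σ)(400) = 11094

Divisors of 400: [1, 2, 4, 5, 8, 10, 16, 20, 25, 40, 50, 80, 100, 200, 400]. For each d | 400:
  d = 1: Id(1) · σ(400/1) = 1 · 961 = 961
  d = 2: Id(2) · σ(400/2) = 2 · 465 = 930
  d = 4: Id(4) · σ(400/4) = 4 · 217 = 868
  d = 5: Id(5) · σ(400/5) = 5 · 186 = 930
  d = 8: Id(8) · σ(400/8) = 8 · 93 = 744
  d = 10: Id(10) · σ(400/10) = 10 · 90 = 900
  d = 16: Id(16) · σ(400/16) = 16 · 31 = 496
  d = 20: Id(20) · σ(400/20) = 20 · 42 = 840
  d = 25: Id(25) · σ(400/25) = 25 · 31 = 775
  d = 40: Id(40) · σ(400/40) = 40 · 18 = 720
  d = 50: Id(50) · σ(400/50) = 50 · 15 = 750
  d = 80: Id(80) · σ(400/80) = 80 · 6 = 480
  d = 100: Id(100) · σ(400/100) = 100 · 7 = 700
  d = 200: Id(200) · σ(400/200) = 200 · 3 = 600
  d = 400: Id(400) · σ(400/400) = 400 · 1 = 400
Summing: (Id * σ)(400) = 961 + 930 + 868 + 930 + 744 + 900 + 496 + 840 + 775 + 720 + 750 + 480 + 700 + 600 + 400 = 11094.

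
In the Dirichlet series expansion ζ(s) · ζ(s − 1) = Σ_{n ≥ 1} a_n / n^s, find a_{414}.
σ(414) = 936

In the product (Σ m^0/m^s)(Σ k / k^s) = Σ (Σ_{d | n} d) / n^s, the coefficient of 1/n^s is σ(n) = Σ_{d | n} d. For n = 414, divisors are [1, 2, 3, 6, 9, 18, 23, 46, 69, 138, 207, 414]; summing: σ(414) = 936.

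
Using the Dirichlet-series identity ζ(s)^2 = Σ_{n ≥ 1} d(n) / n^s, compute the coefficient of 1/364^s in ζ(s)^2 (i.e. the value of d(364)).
d(364) = 12

ζ(s)^2 = (Σ 1/m^s)(Σ 1/k^s). The coefficient of 1/n^s in the product is the number of ordered pairs (m, k) with mk = n, which equals d(n). For n = 364, divisors are [1, 2, 4, 7, 13, 14, 26, 28, 52, 91, 182, 364], so d(364) = 12.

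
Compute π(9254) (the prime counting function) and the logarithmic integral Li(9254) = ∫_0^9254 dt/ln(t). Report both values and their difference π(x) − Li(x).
π(9254) = 1146;  Li(9254) ≈ 1164.80;  π(x) − Li(x) ≈ -18.80.

Direct count of primes ≤ 9254 gives π(9254) = 1146. Numerical evaluation of the logarithmic integral gives Li(9254) ≈ 1164.80. The difference π(x) − Li(x) ≈ -18.80 is typically negative for small/moderate x (Li(x) overestimates), though Littlewood's theorem shows this sign changes infinitely often.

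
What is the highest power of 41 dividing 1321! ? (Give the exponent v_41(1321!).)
v_41(1321!) = 32

Legendre's formula: v_p(n!) = Σ_{k ≥ 1} ⌊n / p^k⌋. For p = 41, n = 1321, the terms are:
  ⌊1321/41^1⌋ = ⌊1321/41⌋ = 32
(the next term ⌊1321/41^2⌋ = 0, terminating the sum). Summing: v_41(1321!) = 32 = 32.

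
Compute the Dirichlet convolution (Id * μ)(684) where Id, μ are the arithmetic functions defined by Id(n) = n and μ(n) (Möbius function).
(Id * μ)(684) = 216

Divisors of 684: [1, 2, 3, 4, 6, 9, 12, 18, 19, 36, 38, 57, 76, 114, 171, 228, 342, 684]. For each d | 684:
  d = 1: Id(1) · μ(684/1) = 1 · 0 = 0
  d = 2: Id(2) · μ(684/2) = 2 · 0 = 0
  d = 3: Id(3) · μ(684/3) = 3 · 0 = 0
  d = 4: Id(4) · μ(684/4) = 4 · 0 = 0
  d = 6: Id(6) · μ(684/6) = 6 · -1 = -6
  d = 9: Id(9) · μ(684/9) = 9 · 0 = 0
  d = 12: Id(12) · μ(684/12) = 12 · 1 = 12
  d = 18: Id(18) · μ(684/18) = 18 · 1 = 18
  d = 19: Id(19) · μ(684/19) = 19 · 0 = 0
  d = 36: Id(36) · μ(684/36) = 36 · -1 = -36
  d = 38: Id(38) · μ(684/38) = 38 · 0 = 0
  d = 57: Id(57) · μ(684/57) = 57 · 0 = 0
  d = 76: Id(76) · μ(684/76) = 76 · 0 = 0
  d = 114: Id(114) · μ(684/114) = 114 · 1 = 114
  d = 171: Id(171) · μ(684/171) = 171 · 0 = 0
  d = 228: Id(228) · μ(684/228) = 228 · -1 = -228
  d = 342: Id(342) · μ(684/342) = 342 · -1 = -342
  d = 684: Id(684) · μ(684/684) = 684 · 1 = 684
Summing: (Id * μ)(684) = 0 + 0 + 0 + 0 + -6 + 0 + 12 + 18 + 0 + -36 + 0 + 0 + 0 + 114 + 0 + -228 + -342 + 684 = 216.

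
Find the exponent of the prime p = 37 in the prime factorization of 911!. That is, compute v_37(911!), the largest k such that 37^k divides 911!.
v_37(911!) = 24

Legendre's formula: v_p(n!) = Σ_{k ≥ 1} ⌊n / p^k⌋. For p = 37, n = 911, the terms are:
  ⌊911/37^1⌋ = ⌊911/37⌋ = 24
(the next term ⌊911/37^2⌋ = 0, terminating the sum). Summing: v_37(911!) = 24 = 24.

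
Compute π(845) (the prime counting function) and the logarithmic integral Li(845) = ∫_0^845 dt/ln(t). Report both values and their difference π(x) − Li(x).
π(845) = 146;  Li(845) ≈ 154.90;  π(x) − Li(x) ≈ -8.90.

Direct count of primes ≤ 845 gives π(845) = 146. Numerical evaluation of the logarithmic integral gives Li(845) ≈ 154.90. The difference π(x) − Li(x) ≈ -8.90 is typically negative for small/moderate x (Li(x) overestimates), though Littlewood's theorem shows this sign changes infinitely often.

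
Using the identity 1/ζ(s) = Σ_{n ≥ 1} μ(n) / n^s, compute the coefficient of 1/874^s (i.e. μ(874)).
μ(874) = -1

Factor n = 874 = 2 · 19 · 23. μ(n) = 0 if any exponent ≥ 2 (not squarefree); otherwise μ(n) = (−1)^{ω(n)} where ω(n) is the number of distinct prime factors. Applying: μ(874) = -1.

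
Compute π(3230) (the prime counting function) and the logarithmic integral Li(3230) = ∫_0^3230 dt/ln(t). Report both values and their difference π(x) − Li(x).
π(3230) = 457;  Li(3230) ≈ 471.35;  π(x) − Li(x) ≈ -14.35.

Direct count of primes ≤ 3230 gives π(3230) = 457. Numerical evaluation of the logarithmic integral gives Li(3230) ≈ 471.35. The difference π(x) − Li(x) ≈ -14.35 is typically negative for small/moderate x (Li(x) overestimates), though Littlewood's theorem shows this sign changes infinitely often.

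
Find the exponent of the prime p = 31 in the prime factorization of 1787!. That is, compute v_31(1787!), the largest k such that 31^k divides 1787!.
v_31(1787!) = 58

Legendre's formula: v_p(n!) = Σ_{k ≥ 1} ⌊n / p^k⌋. For p = 31, n = 1787, the terms are:
  ⌊1787/31^1⌋ = ⌊1787/31⌋ = 57
  ⌊1787/31^2⌋ = ⌊1787/961⌋ = 1
(the next term ⌊1787/31^3⌋ = 0, terminating the sum). Summing: v_31(1787!) = 57 + 1 = 58.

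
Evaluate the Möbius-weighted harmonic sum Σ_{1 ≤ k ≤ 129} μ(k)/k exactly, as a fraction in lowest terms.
Σ μ(k)/k = 2883541630766650147338641079750887309418649355/401447693933303618909444119902604513664588524773

Values of μ(k) for 1 ≤ k ≤ 129: μ(1) = 1, μ(2) = -1, μ(3) = -1, μ(5) = -1, μ(6) = 1, μ(7) = -1, μ(10) = 1, μ(11) = -1, μ(13) = -1, μ(14) = 1, μ(15) = 1, μ(17) = -1, μ(19) = -1, μ(21) = 1, μ(22) = 1, μ(23) = -1, μ(26) = 1, μ(29) = -1, μ(30) = -1, μ(31) = -1, μ(33) = 1, μ(34) = 1, μ(35) = 1, μ(37) = -1, μ(38) = 1, μ(39) = 1, μ(41) = -1, μ(42) = -1, μ(43) = -1, μ(46) = 1, μ(47) = -1, μ(51) = 1, μ(53) = -1, μ(55) = 1, μ(57) = 1, μ(58) = 1, μ(59) = -1, μ(61) = -1, μ(62) = 1, μ(65) = 1, μ(66) = -1, μ(67) = -1, μ(69) = 1, μ(70) = -1, μ(71) = -1, μ(73) = -1, μ(74) = 1, μ(77) = 1, μ(78) = -1, μ(79) = -1, μ(82) = 1, μ(83) = -1, μ(85) = 1, μ(86) = 1, μ(87) = 1, μ(89) = -1, μ(91) = 1, μ(93) = 1, μ(94) = 1, μ(95) = 1, μ(97) = -1, μ(101) = -1, μ(102) = -1, μ(103) = -1, μ(105) = -1, μ(106) = 1, μ(107) = -1, μ(109) = -1, μ(110) = -1, μ(111) = 1, μ(113) = -1, μ(114) = -1, μ(115) = 1, μ(118) = 1, μ(119) = 1, μ(122) = 1, μ(123) = 1, μ(127) = -1, μ(129) = 1, with μ = 0 on non-squarefree integers. Summing μ(k)/k for k where μ(k) ≠ 0 gives 2883541630766650147338641079750887309418649355/401447693933303618909444119902604513664588524773 ≈ 0.0072. (PNT ⟺ this sum → 0 as n → ∞.)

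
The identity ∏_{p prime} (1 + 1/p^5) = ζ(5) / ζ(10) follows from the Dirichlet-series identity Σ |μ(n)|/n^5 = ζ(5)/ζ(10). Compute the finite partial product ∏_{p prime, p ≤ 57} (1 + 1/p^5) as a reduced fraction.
∏ = 32347597211284988160480267437380591091977322089812731895007080802055947812864/31226639806314720763085693561071542877365250131832357293968847568717289128655

The primes p ≤ 57 are [2, 3, 5, 7, 11, 13, 17, 19, 23, 29, 31, 37, 41, 43, 47, 53]. For each, (1 + 1/p^5) = (p^5 + 1)/p^5. Multiplying these fractions over p ∈ [2, 3, 5, 7, 11, 13, 17, 19, 23, 29, 31, 37, 41, 43, 47, 53] gives 32347597211284988160480267437380591091977322089812731895007080802055947812864/31226639806314720763085693561071542877365250131832357293968847568717289128655. (In the limit P → ∞ this tends to ζ(5)/ζ(10).)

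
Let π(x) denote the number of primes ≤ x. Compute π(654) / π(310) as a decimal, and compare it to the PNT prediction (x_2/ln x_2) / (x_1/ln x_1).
π(654)/π(310) = 119/63 ≈ 1.8889;  PNT prediction ≈ 1.8667.

π(310) = 63 and π(654) = 119, so π(654)/π(310) ≈ 1.8889. The PNT-predicted ratio is (654/ln(654)) / (310/ln(310)) ≈ 1.8667. The two agree to within a few percent, as expected.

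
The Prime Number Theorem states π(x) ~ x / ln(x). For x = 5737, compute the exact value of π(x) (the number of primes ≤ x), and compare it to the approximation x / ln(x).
π(5737) = 754;  x/ln(x) ≈ 662.88;  relative error ≈ 12.09%.

Directly count primes up to 5737: π(5737) = 754. The PNT approximation gives 5737/ln(5737) ≈ 5737/8.65469 ≈ 662.88. Relative error (π(x) − x/ln(x)) / π(x) ≈ 12.09%; the approximation is known to undercount slightly (Li(x) is a better estimate).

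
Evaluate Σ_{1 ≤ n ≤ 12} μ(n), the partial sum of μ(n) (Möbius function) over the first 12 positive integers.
Σ_{n ≤ 12} μ(n) = -2

Compute μ(n) for each 1 ≤ n ≤ 12: μ(1) = 1, μ(2) = -1, μ(3) = -1, μ(4) = 0, μ(5) = -1, μ(6) = 1, μ(7) = -1, μ(8) = 0, μ(9) = 0, μ(10) = 1, μ(11) = -1, μ(12) = 0. Summing all 12 values: -2. (Mertens function M(x) = Σ_{n ≤ x} μ(n); on average M(x) should be small (PNT ⟺ M(x) = o(x)).)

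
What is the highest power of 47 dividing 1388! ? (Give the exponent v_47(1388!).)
v_47(1388!) = 29

Legendre's formula: v_p(n!) = Σ_{k ≥ 1} ⌊n / p^k⌋. For p = 47, n = 1388, the terms are:
  ⌊1388/47^1⌋ = ⌊1388/47⌋ = 29
(the next term ⌊1388/47^2⌋ = 0, terminating the sum). Summing: v_47(1388!) = 29 = 29.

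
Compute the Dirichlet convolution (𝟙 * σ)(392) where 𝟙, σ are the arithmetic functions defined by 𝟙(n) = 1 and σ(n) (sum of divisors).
(𝟙 * σ)(392) = 1716

Divisors of 392: [1, 2, 4, 7, 8, 14, 28, 49, 56, 98, 196, 392]. For each d | 392:
  d = 1: 𝟙(1) · σ(392/1) = 1 · 855 = 855
  d = 2: 𝟙(2) · σ(392/2) = 1 · 399 = 399
  d = 4: 𝟙(4) · σ(392/4) = 1 · 171 = 171
  d = 7: 𝟙(7) · σ(392/7) = 1 · 120 = 120
  d = 8: 𝟙(8) · σ(392/8) = 1 · 57 = 57
  d = 14: 𝟙(14) · σ(392/14) = 1 · 56 = 56
  d = 28: 𝟙(28) · σ(392/28) = 1 · 24 = 24
  d = 49: 𝟙(49) · σ(392/49) = 1 · 15 = 15
  d = 56: 𝟙(56) · σ(392/56) = 1 · 8 = 8
  d = 98: 𝟙(98) · σ(392/98) = 1 · 7 = 7
  d = 196: 𝟙(196) · σ(392/196) = 1 · 3 = 3
  d = 392: 𝟙(392) · σ(392/392) = 1 · 1 = 1
Summing: (𝟙 * σ)(392) = 855 + 399 + 171 + 120 + 57 + 56 + 24 + 15 + 8 + 7 + 3 + 1 = 1716.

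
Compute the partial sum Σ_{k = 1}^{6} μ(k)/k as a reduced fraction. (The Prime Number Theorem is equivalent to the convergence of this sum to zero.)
Σ μ(k)/k = 2/15

Values of μ(k) for 1 ≤ k ≤ 6: μ(1) = 1, μ(2) = -1, μ(3) = -1, μ(5) = -1, μ(6) = 1, with μ = 0 on non-squarefree integers. Summing μ(k)/k for k where μ(k) ≠ 0 gives 2/15 ≈ 0.1333. (PNT ⟺ this sum → 0 as n → ∞.)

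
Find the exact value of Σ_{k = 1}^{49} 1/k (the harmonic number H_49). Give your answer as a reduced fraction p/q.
H_49 = 13881256687139135026631/3099044504245996706400

Direct summation: H_49 = 1 + 1/2 + ... + 1/49. The least common denominator is lcm(1, ..., 49) = 3099044504245996706400; over this denominator the numerator is 3099044504245996706400 + 1549522252122998353200 + 1033014834748665568800 + 774761126061499176600 + 619808900849199341280 + 516507417374332784400 + 442720643463713815200 + 387380563030749588300 + 344338278249555189600 + 309904450424599670640 + 281731318567817882400 + 258253708687166392200 + 238388038788153592800 + 221360321731856907600 + 206602966949733113760 + 193690281515374794150 + 182296735543882159200 + 172169139124777594800 + 163107605486631405600 + 154952225212299835320 + 147573547821237938400 + 140865659283908941200 + 134741065401999856800 + 129126854343583196100 + 123961780169839868256 + 119194019394076796400 + 114779426083185063200 + 110680160865928453800 + 106863603594689541600 + 103301483474866556880 + 99969177556322474400 + 96845140757687397075 + 93910439522605960800 + 91148367771941079600 + 88544128692742763040 + 86084569562388797400 + 83757959574216127200 + 81553802743315702800 + 79462679596051197600 + 77476112606149917660 + 75586451323073090400 + 73786773910618969200 + 72070802424325504800 + 70432829641954470600 + 68867655649911037920 + 67370532700999928400 + 65937117111616951200 + 64563427171791598050 + 63245806209101973600 = 13881256687139135026631, so H_49 = 13881256687139135026631/3099044504245996706400 (already in lowest terms) ≈ 4.47921. (The PNT-adjacent estimate ln(49) + γ ≈ 4.46904 matches within O(1/n).)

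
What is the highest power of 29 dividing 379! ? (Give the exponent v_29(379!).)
v_29(379!) = 13

Legendre's formula: v_p(n!) = Σ_{k ≥ 1} ⌊n / p^k⌋. For p = 29, n = 379, the terms are:
  ⌊379/29^1⌋ = ⌊379/29⌋ = 13
(the next term ⌊379/29^2⌋ = 0, terminating the sum). Summing: v_29(379!) = 13 = 13.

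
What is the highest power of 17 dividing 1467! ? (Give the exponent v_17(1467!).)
v_17(1467!) = 91

Legendre's formula: v_p(n!) = Σ_{k ≥ 1} ⌊n / p^k⌋. For p = 17, n = 1467, the terms are:
  ⌊1467/17^1⌋ = ⌊1467/17⌋ = 86
  ⌊1467/17^2⌋ = ⌊1467/289⌋ = 5
(the next term ⌊1467/17^3⌋ = 0, terminating the sum). Summing: v_17(1467!) = 86 + 5 = 91.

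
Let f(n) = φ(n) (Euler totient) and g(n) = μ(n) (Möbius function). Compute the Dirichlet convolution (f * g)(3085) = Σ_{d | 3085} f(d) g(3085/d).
(φ * μ)(3085) = 1845

Divisors of 3085: [1, 5, 617, 3085]. For each d | 3085:
  d = 1: φ(1) · μ(3085/1) = 1 · 1 = 1
  d = 5: φ(5) · μ(3085/5) = 4 · -1 = -4
  d = 617: φ(617) · μ(3085/617) = 616 · -1 = -616
  d = 3085: φ(3085) · μ(3085/3085) = 2464 · 1 = 2464
Summing: (φ * μ)(3085) = 1 + -4 + -616 + 2464 = 1845.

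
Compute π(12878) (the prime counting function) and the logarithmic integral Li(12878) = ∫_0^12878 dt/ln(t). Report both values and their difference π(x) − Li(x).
π(12878) = 1532;  Li(12878) ≈ 1554.22;  π(x) − Li(x) ≈ -22.22.

Direct count of primes ≤ 12878 gives π(12878) = 1532. Numerical evaluation of the logarithmic integral gives Li(12878) ≈ 1554.22. The difference π(x) − Li(x) ≈ -22.22 is typically negative for small/moderate x (Li(x) overestimates), though Littlewood's theorem shows this sign changes infinitely often.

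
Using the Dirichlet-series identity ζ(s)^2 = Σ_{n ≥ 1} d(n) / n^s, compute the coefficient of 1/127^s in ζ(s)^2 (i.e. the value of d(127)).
d(127) = 2

ζ(s)^2 = (Σ 1/m^s)(Σ 1/k^s). The coefficient of 1/n^s in the product is the number of ordered pairs (m, k) with mk = n, which equals d(n). For n = 127, divisors are [1, 127], so d(127) = 2.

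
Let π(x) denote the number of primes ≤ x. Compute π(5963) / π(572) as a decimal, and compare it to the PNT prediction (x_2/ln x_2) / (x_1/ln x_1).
π(5963)/π(572) = 781/105 ≈ 7.4381;  PNT prediction ≈ 7.6137.

π(572) = 105 and π(5963) = 781, so π(5963)/π(572) ≈ 7.4381. The PNT-predicted ratio is (5963/ln(5963)) / (572/ln(572)) ≈ 7.6137. The two agree to within a few percent, as expected.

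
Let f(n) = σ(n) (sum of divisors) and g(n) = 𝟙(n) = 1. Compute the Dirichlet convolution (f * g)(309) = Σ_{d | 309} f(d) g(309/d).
(σ * 𝟙)(309) = 525

Divisors of 309: [1, 3, 103, 309]. For each d | 309:
  d = 1: σ(1) · 𝟙(309/1) = 1 · 1 = 1
  d = 3: σ(3) · 𝟙(309/3) = 4 · 1 = 4
  d = 103: σ(103) · 𝟙(309/103) = 104 · 1 = 104
  d = 309: σ(309) · 𝟙(309/309) = 416 · 1 = 416
Summing: (σ * 𝟙)(309) = 1 + 4 + 104 + 416 = 525.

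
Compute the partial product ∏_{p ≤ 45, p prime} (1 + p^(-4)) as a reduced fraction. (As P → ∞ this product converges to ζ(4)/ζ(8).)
∏ = 9797980044774469102330603903164632306176249714317508104704/9089648120265456627180951239843248289566061362769110535625

The primes p ≤ 45 are [2, 3, 5, 7, 11, 13, 17, 19, 23, 29, 31, 37, 41, 43]. For each, (1 + 1/p^4) = (p^4 + 1)/p^4. Multiplying these fractions over p ∈ [2, 3, 5, 7, 11, 13, 17, 19, 23, 29, 31, 37, 41, 43] gives 9797980044774469102330603903164632306176249714317508104704/9089648120265456627180951239843248289566061362769110535625. (In the limit P → ∞ this tends to ζ(4)/ζ(8).)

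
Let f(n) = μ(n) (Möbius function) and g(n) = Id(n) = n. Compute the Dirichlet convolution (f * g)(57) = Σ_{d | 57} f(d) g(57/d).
(μ * Id)(57) = 36

Divisors of 57: [1, 3, 19, 57]. For each d | 57:
  d = 1: μ(1) · Id(57/1) = 1 · 57 = 57
  d = 3: μ(3) · Id(57/3) = -1 · 19 = -19
  d = 19: μ(19) · Id(57/19) = -1 · 3 = -3
  d = 57: μ(57) · Id(57/57) = 1 · 1 = 1
Summing: (μ * Id)(57) = 57 + -19 + -3 + 1 = 36.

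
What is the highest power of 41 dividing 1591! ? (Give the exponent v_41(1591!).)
v_41(1591!) = 38

Legendre's formula: v_p(n!) = Σ_{k ≥ 1} ⌊n / p^k⌋. For p = 41, n = 1591, the terms are:
  ⌊1591/41^1⌋ = ⌊1591/41⌋ = 38
(the next term ⌊1591/41^2⌋ = 0, terminating the sum). Summing: v_41(1591!) = 38 = 38.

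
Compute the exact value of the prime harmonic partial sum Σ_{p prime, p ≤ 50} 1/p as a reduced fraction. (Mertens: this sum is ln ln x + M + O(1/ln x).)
Σ 1/p = 1021729465586766997/614889782588491410

π(50) = 15, so the primes ≤ 50 are [2, 3, 5, 7, 11, 13, 17, 19, 23, 29, 31, 37, 41, 43, 47]. Summing 1/p over these primes: 1021729465586766997/614889782588491410 ≈ 1.6616. Mertens estimate ln ln(50) + 0.2615 ≈ 1.6256.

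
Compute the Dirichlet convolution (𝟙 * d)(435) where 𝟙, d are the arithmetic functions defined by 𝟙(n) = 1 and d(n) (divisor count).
(𝟙 * d)(435) = 27

Divisors of 435: [1, 3, 5, 15, 29, 87, 145, 435]. For each d | 435:
  d = 1: 𝟙(1) · d(435/1) = 1 · 8 = 8
  d = 3: 𝟙(3) · d(435/3) = 1 · 4 = 4
  d = 5: 𝟙(5) · d(435/5) = 1 · 4 = 4
  d = 15: 𝟙(15) · d(435/15) = 1 · 2 = 2
  d = 29: 𝟙(29) · d(435/29) = 1 · 4 = 4
  d = 87: 𝟙(87) · d(435/87) = 1 · 2 = 2
  d = 145: 𝟙(145) · d(435/145) = 1 · 2 = 2
  d = 435: 𝟙(435) · d(435/435) = 1 · 1 = 1
Summing: (𝟙 * d)(435) = 8 + 4 + 4 + 2 + 4 + 2 + 2 + 1 = 27.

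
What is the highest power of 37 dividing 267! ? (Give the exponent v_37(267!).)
v_37(267!) = 7

Legendre's formula: v_p(n!) = Σ_{k ≥ 1} ⌊n / p^k⌋. For p = 37, n = 267, the terms are:
  ⌊267/37^1⌋ = ⌊267/37⌋ = 7
(the next term ⌊267/37^2⌋ = 0, terminating the sum). Summing: v_37(267!) = 7 = 7.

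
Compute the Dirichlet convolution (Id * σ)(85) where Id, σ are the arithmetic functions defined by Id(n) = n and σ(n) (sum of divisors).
(Id * σ)(85) = 385

Divisors of 85: [1, 5, 17, 85]. For each d | 85:
  d = 1: Id(1) · σ(85/1) = 1 · 108 = 108
  d = 5: Id(5) · σ(85/5) = 5 · 18 = 90
  d = 17: Id(17) · σ(85/17) = 17 · 6 = 102
  d = 85: Id(85) · σ(85/85) = 85 · 1 = 85
Summing: (Id * σ)(85) = 108 + 90 + 102 + 85 = 385.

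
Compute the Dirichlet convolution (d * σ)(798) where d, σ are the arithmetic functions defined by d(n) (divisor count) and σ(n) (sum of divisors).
(d * σ)(798) = 6600

Divisors of 798: [1, 2, 3, 6, 7, 14, 19, 21, 38, 42, 57, 114, 133, 266, 399, 798]. For each d | 798:
  d = 1: d(1) · σ(798/1) = 1 · 1920 = 1920
  d = 2: d(2) · σ(798/2) = 2 · 640 = 1280
  d = 3: d(3) · σ(798/3) = 2 · 480 = 960
  d = 6: d(6) · σ(798/6) = 4 · 160 = 640
  d = 7: d(7) · σ(798/7) = 2 · 240 = 480
  d = 14: d(14) · σ(798/14) = 4 · 80 = 320
  d = 19: d(19) · σ(798/19) = 2 · 96 = 192
  d = 21: d(21) · σ(798/21) = 4 · 60 = 240
  d = 38: d(38) · σ(798/38) = 4 · 32 = 128
  d = 42: d(42) · σ(798/42) = 8 · 20 = 160
  d = 57: d(57) · σ(798/57) = 4 · 24 = 96
  d = 114: d(114) · σ(798/114) = 8 · 8 = 64
  d = 133: d(133) · σ(798/133) = 4 · 12 = 48
  d = 266: d(266) · σ(798/266) = 8 · 4 = 32
  d = 399: d(399) · σ(798/399) = 8 · 3 = 24
  d = 798: d(798) · σ(798/798) = 16 · 1 = 16
Summing: (d * σ)(798) = 1920 + 1280 + 960 + 640 + 480 + 320 + 192 + 240 + 128 + 160 + 96 + 64 + 48 + 32 + 24 + 16 = 6600.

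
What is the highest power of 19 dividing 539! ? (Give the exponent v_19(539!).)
v_19(539!) = 29

Legendre's formula: v_p(n!) = Σ_{k ≥ 1} ⌊n / p^k⌋. For p = 19, n = 539, the terms are:
  ⌊539/19^1⌋ = ⌊539/19⌋ = 28
  ⌊539/19^2⌋ = ⌊539/361⌋ = 1
(the next term ⌊539/19^3⌋ = 0, terminating the sum). Summing: v_19(539!) = 28 + 1 = 29.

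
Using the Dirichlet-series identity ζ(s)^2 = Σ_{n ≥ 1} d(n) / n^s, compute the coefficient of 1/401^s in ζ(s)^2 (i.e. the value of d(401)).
d(401) = 2

ζ(s)^2 = (Σ 1/m^s)(Σ 1/k^s). The coefficient of 1/n^s in the product is the number of ordered pairs (m, k) with mk = n, which equals d(n). For n = 401, divisors are [1, 401], so d(401) = 2.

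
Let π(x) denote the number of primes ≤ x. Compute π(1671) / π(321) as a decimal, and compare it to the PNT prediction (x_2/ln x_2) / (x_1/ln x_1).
π(1671)/π(321) = 263/66 ≈ 3.9848;  PNT prediction ≈ 4.0484.

π(321) = 66 and π(1671) = 263, so π(1671)/π(321) ≈ 3.9848. The PNT-predicted ratio is (1671/ln(1671)) / (321/ln(321)) ≈ 4.0484. The two agree to within a few percent, as expected.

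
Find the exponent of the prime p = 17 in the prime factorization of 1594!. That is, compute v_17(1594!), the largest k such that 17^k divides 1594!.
v_17(1594!) = 98

Legendre's formula: v_p(n!) = Σ_{k ≥ 1} ⌊n / p^k⌋. For p = 17, n = 1594, the terms are:
  ⌊1594/17^1⌋ = ⌊1594/17⌋ = 93
  ⌊1594/17^2⌋ = ⌊1594/289⌋ = 5
(the next term ⌊1594/17^3⌋ = 0, terminating the sum). Summing: v_17(1594!) = 93 + 5 = 98.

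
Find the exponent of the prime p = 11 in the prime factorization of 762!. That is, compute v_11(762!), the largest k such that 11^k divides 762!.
v_11(762!) = 75

Legendre's formula: v_p(n!) = Σ_{k ≥ 1} ⌊n / p^k⌋. For p = 11, n = 762, the terms are:
  ⌊762/11^1⌋ = ⌊762/11⌋ = 69
  ⌊762/11^2⌋ = ⌊762/121⌋ = 6
(the next term ⌊762/11^3⌋ = 0, terminating the sum). Summing: v_11(762!) = 69 + 6 = 75.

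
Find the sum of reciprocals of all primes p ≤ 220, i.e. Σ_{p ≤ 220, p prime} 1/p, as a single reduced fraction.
Σ 1/p = 3215488142498485484492183158345029261034221047849345857469577412562094716564064084247/1645783550795210387735581011435590727981167322669649249414629852197255934130751870910

π(220) = 47, so the primes ≤ 220 are [2, 3, 5, 7, 11, 13, 17, 19, 23, 29, 31, 37, 41, 43, 47, 53, 59, 61, 67, 71, 73, 79, 83, 89, 97, 101, 103, 107, 109, 113, 127, 131, 137, 139, 149, 151, 157, 163, 167, 173, 179, 181, 191, 193, 197, 199, 211]. Summing 1/p over these primes: 3215488142498485484492183158345029261034221047849345857469577412562094716564064084247/1645783550795210387735581011435590727981167322669649249414629852197255934130751870910 ≈ 1.9538. Mertens estimate ln ln(220) + 0.2615 ≈ 1.9467.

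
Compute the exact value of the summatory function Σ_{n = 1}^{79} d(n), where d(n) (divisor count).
Σ_{n ≤ 79} d(n) = 358

Compute d(n) for each 1 ≤ n ≤ 79: d(1) = 1, d(2) = 2, d(3) = 2, d(4) = 3, d(5) = 2, d(6) = 4, d(7) = 2, d(8) = 4, d(9) = 3, d(10) = 4, d(11) = 2, d(12) = 6, d(13) = 2, d(14) = 4, d(15) = 4, d(16) = 5, d(17) = 2, d(18) = 6, d(19) = 2, d(20) = 6, d(21) = 4, d(22) = 4, d(23) = 2, d(24) = 8, d(25) = 3, d(26) = 4, d(27) = 4, d(28) = 6, d(29) = 2, d(30) = 8, d(31) = 2, d(32) = 6, d(33) = 4, d(34) = 4, d(35) = 4, d(36) = 9, d(37) = 2, d(38) = 4, d(39) = 4, d(40) = 8, d(41) = 2, d(42) = 8, d(43) = 2, d(44) = 6, d(45) = 6, d(46) = 4, d(47) = 2, d(48) = 10, d(49) = 3, d(50) = 6, d(51) = 4, d(52) = 6, d(53) = 2, d(54) = 8, d(55) = 4, d(56) = 8, d(57) = 4, d(58) = 4, d(59) = 2, d(60) = 12, d(61) = 2, d(62) = 4, d(63) = 6, d(64) = 7, d(65) = 4, d(66) = 8, d(67) = 2, d(68) = 6, d(69) = 4, d(70) = 8, d(71) = 2, d(72) = 12, d(73) = 2, d(74) = 4, d(75) = 6, d(76) = 6, d(77) = 4, d(78) = 8, d(79) = 2. Summing all 79 values: 358. (Dirichlet's divisor formula: Σ_{n ≤ x} d(n) = x ln(x) + (2γ − 1) x + O(√x). For x = 79, the asymptotic estimate is ≈ 357.39.)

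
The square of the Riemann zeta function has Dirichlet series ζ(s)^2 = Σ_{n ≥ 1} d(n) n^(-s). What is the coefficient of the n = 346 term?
d(346) = 4

ζ(s)^2 = (Σ 1/m^s)(Σ 1/k^s). The coefficient of 1/n^s in the product is the number of ordered pairs (m, k) with mk = n, which equals d(n). For n = 346, divisors are [1, 2, 173, 346], so d(346) = 4.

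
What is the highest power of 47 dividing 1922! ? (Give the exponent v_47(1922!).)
v_47(1922!) = 40

Legendre's formula: v_p(n!) = Σ_{k ≥ 1} ⌊n / p^k⌋. For p = 47, n = 1922, the terms are:
  ⌊1922/47^1⌋ = ⌊1922/47⌋ = 40
(the next term ⌊1922/47^2⌋ = 0, terminating the sum). Summing: v_47(1922!) = 40 = 40.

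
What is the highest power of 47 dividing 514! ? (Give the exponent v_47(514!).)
v_47(514!) = 10

Legendre's formula: v_p(n!) = Σ_{k ≥ 1} ⌊n / p^k⌋. For p = 47, n = 514, the terms are:
  ⌊514/47^1⌋ = ⌊514/47⌋ = 10
(the next term ⌊514/47^2⌋ = 0, terminating the sum). Summing: v_47(514!) = 10 = 10.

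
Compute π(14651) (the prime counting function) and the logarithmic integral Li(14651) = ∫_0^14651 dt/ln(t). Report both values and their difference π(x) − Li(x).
π(14651) = 1715;  Li(14651) ≈ 1740.29;  π(x) − Li(x) ≈ -25.29.

Direct count of primes ≤ 14651 gives π(14651) = 1715. Numerical evaluation of the logarithmic integral gives Li(14651) ≈ 1740.29. The difference π(x) − Li(x) ≈ -25.29 is typically negative for small/moderate x (Li(x) overestimates), though Littlewood's theorem shows this sign changes infinitely often.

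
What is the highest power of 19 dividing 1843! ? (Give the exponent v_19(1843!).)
v_19(1843!) = 102

Legendre's formula: v_p(n!) = Σ_{k ≥ 1} ⌊n / p^k⌋. For p = 19, n = 1843, the terms are:
  ⌊1843/19^1⌋ = ⌊1843/19⌋ = 97
  ⌊1843/19^2⌋ = ⌊1843/361⌋ = 5
(the next term ⌊1843/19^3⌋ = 0, terminating the sum). Summing: v_19(1843!) = 97 + 5 = 102.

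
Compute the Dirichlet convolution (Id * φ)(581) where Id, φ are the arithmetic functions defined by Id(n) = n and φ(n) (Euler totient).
(Id * φ)(581) = 2145

Divisors of 581: [1, 7, 83, 581]. For each d | 581:
  d = 1: Id(1) · φ(581/1) = 1 · 492 = 492
  d = 7: Id(7) · φ(581/7) = 7 · 82 = 574
  d = 83: Id(83) · φ(581/83) = 83 · 6 = 498
  d = 581: Id(581) · φ(581/581) = 581 · 1 = 581
Summing: (Id * φ)(581) = 492 + 574 + 498 + 581 = 2145.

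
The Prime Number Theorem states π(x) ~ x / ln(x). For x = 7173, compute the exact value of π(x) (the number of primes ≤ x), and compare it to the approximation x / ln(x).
π(7173) = 916;  x/ln(x) ≈ 807.95;  relative error ≈ 11.80%.

Directly count primes up to 7173: π(7173) = 916. The PNT approximation gives 7173/ln(7173) ≈ 7173/8.87808 ≈ 807.95. Relative error (π(x) − x/ln(x)) / π(x) ≈ 11.80%; the approximation is known to undercount slightly (Li(x) is a better estimate).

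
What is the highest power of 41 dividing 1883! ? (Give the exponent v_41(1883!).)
v_41(1883!) = 46

Legendre's formula: v_p(n!) = Σ_{k ≥ 1} ⌊n / p^k⌋. For p = 41, n = 1883, the terms are:
  ⌊1883/41^1⌋ = ⌊1883/41⌋ = 45
  ⌊1883/41^2⌋ = ⌊1883/1681⌋ = 1
(the next term ⌊1883/41^3⌋ = 0, terminating the sum). Summing: v_41(1883!) = 45 + 1 = 46.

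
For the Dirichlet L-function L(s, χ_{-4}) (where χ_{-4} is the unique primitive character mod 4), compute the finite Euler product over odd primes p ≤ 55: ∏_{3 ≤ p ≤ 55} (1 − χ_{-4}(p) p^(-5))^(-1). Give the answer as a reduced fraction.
∏ = 241552412610573346540717288090615330738043013683948985221451329316738054554305/242484077809603940117660402752750309983134701869309180441833184178683110227968

The odd primes p ≤ 55 are [3, 5, 7, 11, 13, 17, 19, 23, 29, 31, 37, 41, 43, 47, 53]. For each, χ(p) = 1 if p ≡ 1 mod 4, χ(p) = −1 if p ≡ 3 mod 4. Taking (1 − χ(p)/p^5)^(-1) = p^5/(p^5 − χ(p)): (1 − (-1)/3^5)^(-1) · (1 − (1)/5^5)^(-1) · (1 − (-1)/7^5)^(-1) · (1 − (-1)/11^5)^(-1) · (1 − (1)/13^5)^(-1) · (1 − (1)/17^5)^(-1) · (1 − (-1)/19^5)^(-1) · (1 − (-1)/23^5)^(-1) · (1 − (1)/29^5)^(-1) · (1 − (-1)/31^5)^(-1) · (1 − (1)/37^5)^(-1) · (1 − (1)/41^5)^(-1) · (1 − (-1)/43^5)^(-1) · (1 − (-1)/47^5)^(-1) · (1 − (1)/53^5)^(-1) = 241552412610573346540717288090615330738043013683948985221451329316738054554305/242484077809603940117660402752750309983134701869309180441833184178683110227968.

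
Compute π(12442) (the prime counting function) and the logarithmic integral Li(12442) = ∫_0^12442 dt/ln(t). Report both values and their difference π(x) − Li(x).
π(12442) = 1485;  Li(12442) ≈ 1508.07;  π(x) − Li(x) ≈ -23.07.

Direct count of primes ≤ 12442 gives π(12442) = 1485. Numerical evaluation of the logarithmic integral gives Li(12442) ≈ 1508.07. The difference π(x) − Li(x) ≈ -23.07 is typically negative for small/moderate x (Li(x) overestimates), though Littlewood's theorem shows this sign changes infinitely often.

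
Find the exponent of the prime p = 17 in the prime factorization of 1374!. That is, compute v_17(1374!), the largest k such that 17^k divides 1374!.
v_17(1374!) = 84

Legendre's formula: v_p(n!) = Σ_{k ≥ 1} ⌊n / p^k⌋. For p = 17, n = 1374, the terms are:
  ⌊1374/17^1⌋ = ⌊1374/17⌋ = 80
  ⌊1374/17^2⌋ = ⌊1374/289⌋ = 4
(the next term ⌊1374/17^3⌋ = 0, terminating the sum). Summing: v_17(1374!) = 80 + 4 = 84.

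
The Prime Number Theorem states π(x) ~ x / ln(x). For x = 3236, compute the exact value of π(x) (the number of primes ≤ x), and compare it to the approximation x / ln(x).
π(3236) = 457;  x/ln(x) ≈ 400.39;  relative error ≈ 12.39%.

Directly count primes up to 3236: π(3236) = 457. The PNT approximation gives 3236/ln(3236) ≈ 3236/8.08209 ≈ 400.39. Relative error (π(x) − x/ln(x)) / π(x) ≈ 12.39%; the approximation is known to undercount slightly (Li(x) is a better estimate).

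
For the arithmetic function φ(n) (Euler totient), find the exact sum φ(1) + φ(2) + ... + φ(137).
Σ_{n ≤ 137} φ(n) = 5770

Compute φ(n) for each 1 ≤ n ≤ 137: φ(1) = 1, φ(2) = 1, φ(3) = 2, φ(4) = 2, φ(5) = 4, φ(6) = 2, φ(7) = 6, φ(8) = 4, φ(9) = 6, φ(10) = 4, φ(11) = 10, φ(12) = 4, φ(13) = 12, φ(14) = 6, φ(15) = 8, φ(16) = 8, φ(17) = 16, φ(18) = 6, φ(19) = 18, φ(20) = 8, φ(21) = 12, φ(22) = 10, φ(23) = 22, φ(24) = 8, φ(25) = 20, φ(26) = 12, φ(27) = 18, φ(28) = 12, φ(29) = 28, φ(30) = 8, φ(31) = 30, φ(32) = 16, φ(33) = 20, φ(34) = 16, φ(35) = 24, φ(36) = 12, φ(37) = 36, φ(38) = 18, φ(39) = 24, φ(40) = 16, φ(41) = 40, φ(42) = 12, φ(43) = 42, φ(44) = 20, φ(45) = 24, φ(46) = 22, φ(47) = 46, φ(48) = 16, φ(49) = 42, φ(50) = 20, φ(51) = 32, φ(52) = 24, φ(53) = 52, φ(54) = 18, φ(55) = 40, φ(56) = 24, φ(57) = 36, φ(58) = 28, φ(59) = 58, φ(60) = 16, φ(61) = 60, φ(62) = 30, φ(63) = 36, φ(64) = 32, φ(65) = 48, φ(66) = 20, φ(67) = 66, φ(68) = 32, φ(69) = 44, φ(70) = 24, φ(71) = 70, φ(72) = 24, φ(73) = 72, φ(74) = 36, φ(75) = 40, φ(76) = 36, φ(77) = 60, φ(78) = 24, φ(79) = 78, φ(80) = 32, φ(81) = 54, φ(82) = 40, φ(83) = 82, φ(84) = 24, φ(85) = 64, φ(86) = 42, φ(87) = 56, φ(88) = 40, φ(89) = 88, φ(90) = 24, φ(91) = 72, φ(92) = 44, φ(93) = 60, φ(94) = 46, φ(95) = 72, φ(96) = 32, φ(97) = 96, φ(98) = 42, φ(99) = 60, φ(100) = 40, φ(101) = 100, φ(102) = 32, φ(103) = 102, φ(104) = 48, φ(105) = 48, φ(106) = 52, φ(107) = 106, φ(108) = 36, φ(109) = 108, φ(110) = 40, φ(111) = 72, φ(112) = 48, φ(113) = 112, φ(114) = 36, φ(115) = 88, φ(116) = 56, φ(117) = 72, φ(118) = 58, φ(119) = 96, φ(120) = 32, φ(121) = 110, φ(122) = 60, φ(123) = 80, φ(124) = 60, φ(125) = 100, φ(126) = 36, φ(127) = 126, φ(128) = 64, φ(129) = 84, φ(130) = 48, φ(131) = 130, φ(132) = 40, φ(133) = 108, φ(134) = 66, φ(135) = 72, φ(136) = 64, φ(137) = 136. Summing all 137 values: 5770. (Average order: Σ_{n ≤ x} φ(n) ~ (3/π²) x². For x = 137, (3/π²)·137² ≈ 5705.09.)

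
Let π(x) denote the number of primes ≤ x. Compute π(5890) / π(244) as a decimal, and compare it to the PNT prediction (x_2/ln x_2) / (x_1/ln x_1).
π(5890)/π(244) = 775/53 ≈ 14.6226;  PNT prediction ≈ 15.2860.

π(244) = 53 and π(5890) = 775, so π(5890)/π(244) ≈ 14.6226. The PNT-predicted ratio is (5890/ln(5890)) / (244/ln(244)) ≈ 15.2860. The two agree to within a few percent, as expected.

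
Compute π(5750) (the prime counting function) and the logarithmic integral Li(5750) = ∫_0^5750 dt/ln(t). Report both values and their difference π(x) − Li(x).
π(5750) = 757;  Li(5750) ≈ 771.61;  π(x) − Li(x) ≈ -14.61.

Direct count of primes ≤ 5750 gives π(5750) = 757. Numerical evaluation of the logarithmic integral gives Li(5750) ≈ 771.61. The difference π(x) − Li(x) ≈ -14.61 is typically negative for small/moderate x (Li(x) overestimates), though Littlewood's theorem shows this sign changes infinitely often.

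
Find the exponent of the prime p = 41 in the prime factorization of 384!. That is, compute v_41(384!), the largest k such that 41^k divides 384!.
v_41(384!) = 9

Legendre's formula: v_p(n!) = Σ_{k ≥ 1} ⌊n / p^k⌋. For p = 41, n = 384, the terms are:
  ⌊384/41^1⌋ = ⌊384/41⌋ = 9
(the next term ⌊384/41^2⌋ = 0, terminating the sum). Summing: v_41(384!) = 9 = 9.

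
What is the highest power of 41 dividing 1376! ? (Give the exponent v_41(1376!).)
v_41(1376!) = 33

Legendre's formula: v_p(n!) = Σ_{k ≥ 1} ⌊n / p^k⌋. For p = 41, n = 1376, the terms are:
  ⌊1376/41^1⌋ = ⌊1376/41⌋ = 33
(the next term ⌊1376/41^2⌋ = 0, terminating the sum). Summing: v_41(1376!) = 33 = 33.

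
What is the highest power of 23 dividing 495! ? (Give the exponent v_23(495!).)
v_23(495!) = 21

Legendre's formula: v_p(n!) = Σ_{k ≥ 1} ⌊n / p^k⌋. For p = 23, n = 495, the terms are:
  ⌊495/23^1⌋ = ⌊495/23⌋ = 21
(the next term ⌊495/23^2⌋ = 0, terminating the sum). Summing: v_23(495!) = 21 = 21.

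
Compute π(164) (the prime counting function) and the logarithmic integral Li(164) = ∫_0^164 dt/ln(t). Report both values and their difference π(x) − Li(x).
π(164) = 38;  Li(164) ≈ 43.27;  π(x) − Li(x) ≈ -5.27.

Direct count of primes ≤ 164 gives π(164) = 38. Numerical evaluation of the logarithmic integral gives Li(164) ≈ 43.27. The difference π(x) − Li(x) ≈ -5.27 is typically negative for small/moderate x (Li(x) overestimates), though Littlewood's theorem shows this sign changes infinitely often.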